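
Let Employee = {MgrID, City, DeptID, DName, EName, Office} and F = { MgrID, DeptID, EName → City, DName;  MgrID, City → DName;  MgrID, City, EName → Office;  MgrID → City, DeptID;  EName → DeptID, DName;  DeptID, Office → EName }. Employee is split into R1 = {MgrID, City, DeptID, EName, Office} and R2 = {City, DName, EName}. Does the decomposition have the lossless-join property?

Common attributes: R1 ∩ R2 = {City, EName}.
Closure of {City, EName}: EName → DeptID, DName applies, adding DeptID, DName. So (City, EName)⁺ = {City, DeptID, DName, EName}.
This closure contains every attribute of R2, so R1 ∩ R2 → R2. The join is lossless.

Yes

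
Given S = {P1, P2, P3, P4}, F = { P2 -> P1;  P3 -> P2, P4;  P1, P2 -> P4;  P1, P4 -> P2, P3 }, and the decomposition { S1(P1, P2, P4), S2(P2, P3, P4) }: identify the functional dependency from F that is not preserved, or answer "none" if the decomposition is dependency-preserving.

P2 → P1 lies within S1.
P3 → P2, P4 lies within S2.
P1, P2 → P4 lies within S1.
P1, P4 → P2, P3: restricted closure across fragments reaches P2, P3.
Every dependency is enforceable on the fragments, so the decomposition is dependency-preserving.

none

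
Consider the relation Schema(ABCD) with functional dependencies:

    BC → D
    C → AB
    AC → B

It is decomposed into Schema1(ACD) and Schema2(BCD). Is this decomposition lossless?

Yes

Common attributes: Schema1 ∩ Schema2 = {CD}.
Closure of {CD}: C → AB applies, adding AB. So (CD)⁺ = {ABCD}.
This closure contains every attribute of Schema1, so Schema1 ∩ Schema2 → Schema1. The join is lossless.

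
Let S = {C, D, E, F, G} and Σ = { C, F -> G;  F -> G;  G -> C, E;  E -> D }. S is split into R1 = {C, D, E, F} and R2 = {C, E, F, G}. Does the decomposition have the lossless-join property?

Yes

Common attributes: R1 ∩ R2 = {C, E, F}.
Closure of {C, E, F}: C, F → G applies, adding G; E → D applies, adding D. So (C, E, F)⁺ = {C, D, E, F, G}.
This closure contains every attribute of R1, so R1 ∩ R2 → R1. The join is lossless.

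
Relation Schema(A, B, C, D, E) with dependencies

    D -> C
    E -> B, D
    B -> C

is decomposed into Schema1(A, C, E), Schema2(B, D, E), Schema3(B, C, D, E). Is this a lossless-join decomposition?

Chase test. Columns are A, B, C, D, E; row i has aⱼ where attribute j ∈ Schemai, else bᵢⱼ.
Initial tableau (one row per fragment):
  row 1: a1 b12 a3 b14 a5
  row 2: b21 a2 b23 a4 a5
  row 3: b31 a2 a3 a4 a5
Rows 2 and 3 agree on D; apply D→C and equate their C entries.
Rows 1 and 2 agree on E; apply E→B, D and equate their B, D entries.
Row 1 is now all distinguished symbols — the join is lossless.

Yes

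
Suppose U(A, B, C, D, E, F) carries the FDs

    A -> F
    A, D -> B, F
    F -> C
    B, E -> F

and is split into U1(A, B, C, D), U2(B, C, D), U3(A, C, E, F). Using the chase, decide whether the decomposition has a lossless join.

Chase test. Columns are A, B, C, D, E, F; row i has aⱼ where attribute j ∈ Ui, else bᵢⱼ.
Initial tableau (one row per fragment):
  row 1: a1 a2 a3 a4 b15 b16
  row 2: b21 a2 a3 a4 b25 b26
  row 3: a1 b32 a3 b34 a5 a6
Rows 1 and 3 agree on A; apply A→F and equate their F entries.
No row becomes fully distinguished — the join is lossy.

No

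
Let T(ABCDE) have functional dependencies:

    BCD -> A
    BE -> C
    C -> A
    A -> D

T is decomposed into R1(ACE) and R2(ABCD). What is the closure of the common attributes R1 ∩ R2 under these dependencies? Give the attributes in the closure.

ACD

R1 ∩ R2 = {AC}.
A → D applies, adding D
Closure: {ACD}.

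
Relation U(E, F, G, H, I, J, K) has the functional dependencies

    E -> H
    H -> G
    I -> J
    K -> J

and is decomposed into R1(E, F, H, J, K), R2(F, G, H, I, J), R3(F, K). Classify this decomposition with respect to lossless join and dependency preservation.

lossy but dependency-preserving

Lossless test (chase): Rows 1 and 2 agree on H; apply H→G and equate their G entries. Rows 1 and 3 agree on K; apply K→J and equate their J entries. No row becomes fully distinguished — the join is lossy.
Dependency preservation: every FD's attributes lie within a single fragment, so each can be enforced locally — preserved.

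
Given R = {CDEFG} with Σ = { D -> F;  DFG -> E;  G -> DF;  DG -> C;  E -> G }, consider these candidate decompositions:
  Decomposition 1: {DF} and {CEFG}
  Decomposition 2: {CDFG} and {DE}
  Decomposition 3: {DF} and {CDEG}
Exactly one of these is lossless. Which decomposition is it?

Decomposition 3

Decomposition 1: common = {F}, closure = {F} → lossy.
Decomposition 2: common = {D}, closure = {DF} → lossy.
Decomposition 3: common = {D}, closure = {DF} → lossless.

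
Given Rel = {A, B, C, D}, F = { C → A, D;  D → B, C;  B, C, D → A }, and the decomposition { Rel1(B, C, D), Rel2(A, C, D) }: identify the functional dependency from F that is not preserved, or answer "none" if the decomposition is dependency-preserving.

C → A, D lies within Rel2.
D → B, C lies within Rel1.
B, C, D → A: restricted closure across fragments reaches A.
Every dependency is enforceable on the fragments, so the decomposition is dependency-preserving.

none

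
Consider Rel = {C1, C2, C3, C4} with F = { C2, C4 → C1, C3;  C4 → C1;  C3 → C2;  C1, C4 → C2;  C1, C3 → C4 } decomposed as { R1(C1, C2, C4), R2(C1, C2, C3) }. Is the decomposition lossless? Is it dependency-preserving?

Lossless test: (C1, C2)⁺ = {C1, C2}, which is a superkey of neither fragment — lossy.
Dependency preservation: the restricted closure of {C2, C4} across the fragments never reaches {C1, C3}, so C2, C4 → C1, C3 cannot be enforced without a join — not preserved.

lossy and not dependency-preserving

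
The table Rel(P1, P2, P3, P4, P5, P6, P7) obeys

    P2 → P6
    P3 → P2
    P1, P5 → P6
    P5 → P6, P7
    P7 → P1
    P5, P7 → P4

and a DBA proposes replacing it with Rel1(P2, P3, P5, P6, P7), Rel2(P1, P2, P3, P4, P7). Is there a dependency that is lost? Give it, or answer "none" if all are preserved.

Check P5, P7 → P4: no single fragment contains all of {P4, P5, P7}, and the restricted closure of {P5, P7} across the fragments never reaches {P4}.
P2 → P6 is preserved.
P3 → P2 is preserved.
P1, P5 → P6 is preserved.
P5 → P6, P7 is preserved.
P7 → P1 is preserved.

P5, P7 → P4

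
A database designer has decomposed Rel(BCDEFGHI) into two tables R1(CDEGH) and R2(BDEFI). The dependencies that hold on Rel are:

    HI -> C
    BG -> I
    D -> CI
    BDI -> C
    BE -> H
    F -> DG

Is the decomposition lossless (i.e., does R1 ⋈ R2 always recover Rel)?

No

Common attributes: R1 ∩ R2 = {DE}.
Closure of {DE}: D → CI applies, adding CI. So (DE)⁺ = {CDEI}.
The closure contains neither all of R1 = {CDEGH} nor all of R2 = {BDEFI}, so the common attributes are not a superkey of either fragment. The join is lossy.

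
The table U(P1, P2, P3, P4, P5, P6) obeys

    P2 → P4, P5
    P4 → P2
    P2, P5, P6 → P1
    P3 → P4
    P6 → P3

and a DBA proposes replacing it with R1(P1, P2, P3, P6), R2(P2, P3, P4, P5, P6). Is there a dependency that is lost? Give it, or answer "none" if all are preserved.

none

P2 → P4, P5 lies within R2.
P4 → P2 lies within R2.
P2, P5, P6 → P1: restricted closure across fragments reaches P1.
P3 → P4 lies within R2.
P6 → P3 lies within R1.
Every dependency is enforceable on the fragments, so the decomposition is dependency-preserving.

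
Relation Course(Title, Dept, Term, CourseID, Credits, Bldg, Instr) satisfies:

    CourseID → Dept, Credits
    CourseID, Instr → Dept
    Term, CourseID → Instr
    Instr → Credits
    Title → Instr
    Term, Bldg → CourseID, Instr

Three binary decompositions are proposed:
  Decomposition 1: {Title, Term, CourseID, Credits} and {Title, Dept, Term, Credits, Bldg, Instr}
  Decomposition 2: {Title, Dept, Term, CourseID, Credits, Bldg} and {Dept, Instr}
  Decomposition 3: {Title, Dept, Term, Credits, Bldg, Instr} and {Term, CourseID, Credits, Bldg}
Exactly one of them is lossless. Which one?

Decomposition 1: common = {Title, Term, Credits}, closure = {Title, Term, Credits, Instr} → lossy.
Decomposition 2: common = {Dept}, closure = {Dept} → lossy.
Decomposition 3: common = {Term, Credits, Bldg}, closure = {Dept, Term, CourseID, Credits, Bldg, Instr} → lossless.

Decomposition 3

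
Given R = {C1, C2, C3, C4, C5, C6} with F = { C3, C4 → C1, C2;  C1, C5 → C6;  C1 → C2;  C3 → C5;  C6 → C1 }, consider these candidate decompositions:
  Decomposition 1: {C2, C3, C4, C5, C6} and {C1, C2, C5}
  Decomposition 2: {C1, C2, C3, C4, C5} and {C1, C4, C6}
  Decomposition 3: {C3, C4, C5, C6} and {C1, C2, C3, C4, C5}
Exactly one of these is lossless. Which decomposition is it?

Decomposition 1: common = {C2, C5}, closure = {C2, C5} → lossy.
Decomposition 2: common = {C1, C4}, closure = {C1, C2, C4} → lossy.
Decomposition 3: common = {C3, C4, C5}, closure = {C1, C2, C3, C4, C5, C6} → lossless.

Decomposition 3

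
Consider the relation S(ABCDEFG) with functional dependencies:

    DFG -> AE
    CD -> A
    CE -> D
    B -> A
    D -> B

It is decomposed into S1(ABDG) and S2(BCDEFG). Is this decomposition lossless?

Common attributes: S1 ∩ S2 = {BDG}.
Closure of {BDG}: B → A applies, adding A. So (BDG)⁺ = {ABDG}.
This closure contains every attribute of S1, so S1 ∩ S2 → S1. The join is lossless.

Yes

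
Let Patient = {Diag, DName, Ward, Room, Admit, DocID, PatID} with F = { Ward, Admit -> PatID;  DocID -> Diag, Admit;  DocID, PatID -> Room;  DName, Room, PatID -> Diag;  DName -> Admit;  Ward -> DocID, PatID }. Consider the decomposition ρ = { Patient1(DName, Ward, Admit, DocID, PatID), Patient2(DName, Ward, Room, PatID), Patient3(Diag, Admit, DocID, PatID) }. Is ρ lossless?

Yes

Chase test. Columns are Diag, DName, Ward, Room, Admit, DocID, PatID; row i has aⱼ where attribute j ∈ Patienti, else bᵢⱼ.
Initial tableau (one row per fragment):
  row 1: b11 a2 a3 b14 a5 a6 a7
  row 2: b21 a2 a3 a4 b25 b26 a7
  row 3: a1 b32 b33 b34 a5 a6 a7
Rows 1 and 3 agree on DocID; apply DocID→Diag, Admit and equate their Diag, Admit entries.
Rows 1 and 3 agree on DocID, PatID; apply DocID, PatID→Room and equate their Room entries.
Rows 1 and 2 agree on DName; apply DName→Admit and equate their Admit entries.
Rows 1 and 2 agree on Ward; apply Ward→DocID, PatID and equate their DocID, PatID entries.
Rows 1 and 2 agree on DocID; apply DocID→Diag, Admit and equate their Diag, Admit entries.
Rows 1 and 2 agree on DocID, PatID; apply DocID, PatID→Room and equate their Room entries.
Row 1 is now all distinguished symbols — the join is lossless.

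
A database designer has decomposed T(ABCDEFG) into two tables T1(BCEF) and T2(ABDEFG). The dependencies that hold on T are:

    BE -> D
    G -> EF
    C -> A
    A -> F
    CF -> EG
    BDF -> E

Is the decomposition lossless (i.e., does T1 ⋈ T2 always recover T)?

Common attributes: T1 ∩ T2 = {BEF}.
Closure of {BEF}: BE → D applies, adding D. So (BEF)⁺ = {BDEF}.
The closure contains neither all of T1 = {BCEF} nor all of T2 = {ABDEFG}, so the common attributes are not a superkey of either fragment. The join is lossy.

No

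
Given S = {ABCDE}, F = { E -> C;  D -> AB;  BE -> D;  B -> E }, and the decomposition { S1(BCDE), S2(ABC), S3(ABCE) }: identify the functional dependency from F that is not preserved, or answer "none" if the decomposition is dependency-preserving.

E → C lies within S1.
D → AB: restricted closure across fragments reaches AB.
BE → D lies within S1.
B → E lies within S1.
Every dependency is enforceable on the fragments, so the decomposition is dependency-preserving.

none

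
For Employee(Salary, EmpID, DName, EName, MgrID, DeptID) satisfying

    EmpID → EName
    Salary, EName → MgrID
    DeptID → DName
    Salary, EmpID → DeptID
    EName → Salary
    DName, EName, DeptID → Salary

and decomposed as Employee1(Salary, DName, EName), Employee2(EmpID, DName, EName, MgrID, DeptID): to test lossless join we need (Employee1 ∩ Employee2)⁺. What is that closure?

Employee1 ∩ Employee2 = {DName, EName}.
EName → Salary applies, adding Salary
Salary, EName → MgrID applies, adding MgrID
Closure: {Salary, DName, EName, MgrID}.

Salary, DName, EName, MgrID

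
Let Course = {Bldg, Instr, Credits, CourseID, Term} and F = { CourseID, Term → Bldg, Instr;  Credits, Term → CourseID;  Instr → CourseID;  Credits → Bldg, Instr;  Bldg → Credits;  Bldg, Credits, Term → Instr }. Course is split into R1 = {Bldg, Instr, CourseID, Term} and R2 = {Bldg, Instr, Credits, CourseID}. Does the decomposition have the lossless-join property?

Common attributes: R1 ∩ R2 = {Bldg, Instr, CourseID}.
Closure of {Bldg, Instr, CourseID}: Bldg → Credits applies, adding Credits. So (Bldg, Instr, CourseID)⁺ = {Bldg, Instr, Credits, CourseID}.
This closure contains every attribute of R2, so R1 ∩ R2 → R2. The join is lossless.

Yes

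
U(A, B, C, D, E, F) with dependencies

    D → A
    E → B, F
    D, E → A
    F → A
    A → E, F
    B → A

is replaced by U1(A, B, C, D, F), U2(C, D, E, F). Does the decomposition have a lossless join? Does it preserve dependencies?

lossless and dependency-preserving

Lossless test: (C, D, F)⁺ = {A, B, C, D, E, F}, which contains all of one fragment — lossless.
Dependency preservation: E → B, F; D, E → A; A → E, F are not contained in any single fragment, but the restricted closure of each left-hand side across the fragments still reaches the right-hand side; the remaining FDs each lie inside some fragment. All dependencies are preserved.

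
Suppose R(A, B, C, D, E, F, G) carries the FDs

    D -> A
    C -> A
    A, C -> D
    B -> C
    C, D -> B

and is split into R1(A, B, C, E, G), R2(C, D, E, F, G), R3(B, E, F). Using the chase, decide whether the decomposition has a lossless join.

Yes

Chase test. Columns are A, B, C, D, E, F, G; row i has aⱼ where attribute j ∈ Ri, else bᵢⱼ.
Initial tableau (one row per fragment):
  row 1: a1 a2 a3 b14 a5 b16 a7
  row 2: b21 b22 a3 a4 a5 a6 a7
  row 3: b31 a2 b33 b34 a5 a6 b37
Rows 1 and 2 agree on C; apply C→A and equate their A entries.
Rows 1 and 2 agree on A, C; apply A, C→D and equate their D entries.
Rows 1 and 3 agree on B; apply B→C and equate their C entries.
Rows 1 and 2 agree on C, D; apply C, D→B and equate their B entries.
Rows 1 and 3 agree on C; apply C→A and equate their A entries.
Rows 1 and 3 agree on A, C; apply A, C→D and equate their D entries.
Row 2 is now all distinguished symbols — the join is lossless.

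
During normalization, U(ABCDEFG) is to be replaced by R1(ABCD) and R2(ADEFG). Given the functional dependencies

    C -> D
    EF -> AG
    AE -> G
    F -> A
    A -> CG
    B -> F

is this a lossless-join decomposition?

No

Common attributes: R1 ∩ R2 = {AD}.
Closure of {AD}: A → CG applies, adding CG. So (AD)⁺ = {ACDG}.
The closure contains neither all of R1 = {ABCD} nor all of R2 = {ADEFG}, so the common attributes are not a superkey of either fragment. The join is lossy.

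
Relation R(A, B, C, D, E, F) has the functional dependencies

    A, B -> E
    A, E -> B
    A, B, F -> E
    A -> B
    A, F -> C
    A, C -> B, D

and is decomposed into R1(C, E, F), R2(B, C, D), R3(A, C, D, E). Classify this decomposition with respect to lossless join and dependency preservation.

lossy and not dependency-preserving

Lossless test (chase): applying each FD to every pair of rows produces no changes in the tableau, so no row becomes fully distinguished — the join is lossy.
Dependency preservation: the restricted closure of {A, E} across the fragments never reaches {B}, so A, E → B cannot be enforced without a join — not preserved.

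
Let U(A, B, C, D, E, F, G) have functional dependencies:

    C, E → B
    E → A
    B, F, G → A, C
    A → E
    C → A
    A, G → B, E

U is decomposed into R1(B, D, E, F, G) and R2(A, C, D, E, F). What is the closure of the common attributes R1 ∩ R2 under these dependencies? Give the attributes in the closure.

A, D, E, F

R1 ∩ R2 = {D, E, F}.
E → A applies, adding A
Closure: {A, D, E, F}.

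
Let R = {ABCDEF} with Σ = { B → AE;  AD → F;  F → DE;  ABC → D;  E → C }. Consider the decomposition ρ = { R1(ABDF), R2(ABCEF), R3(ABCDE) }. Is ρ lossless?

Chase test. Columns are ABCDEF; row i has aⱼ where attribute j ∈ Ri, else bᵢⱼ.
Initial tableau (one row per fragment):
  row 1: a1 a2 b13 a4 b15 a6
  row 2: a1 a2 a3 b24 a5 a6
  row 3: a1 a2 a3 a4 a5 b36
Rows 1 and 2 agree on B; apply B→AE and equate their AE entries.
Rows 1 and 3 agree on AD; apply AD→F and equate their F entries.
Rows 1 and 2 agree on F; apply F→DE and equate their DE entries.
Rows 1 and 2 agree on E; apply E→C and equate their C entries.
Row 1 is now all distinguished symbols — the join is lossless.

Yes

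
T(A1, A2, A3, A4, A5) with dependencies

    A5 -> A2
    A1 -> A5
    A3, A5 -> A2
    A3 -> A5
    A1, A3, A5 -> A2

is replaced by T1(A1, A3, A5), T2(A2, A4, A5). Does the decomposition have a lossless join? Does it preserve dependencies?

Lossless test: (A5)⁺ = {A2, A5}, which is a superkey of neither fragment — lossy.
Dependency preservation: A3, A5 → A2; A1, A3, A5 → A2 are not contained in any single fragment, but the restricted closure of each left-hand side across the fragments still reaches the right-hand side; the remaining FDs each lie inside some fragment. All dependencies are preserved.

lossy but dependency-preserving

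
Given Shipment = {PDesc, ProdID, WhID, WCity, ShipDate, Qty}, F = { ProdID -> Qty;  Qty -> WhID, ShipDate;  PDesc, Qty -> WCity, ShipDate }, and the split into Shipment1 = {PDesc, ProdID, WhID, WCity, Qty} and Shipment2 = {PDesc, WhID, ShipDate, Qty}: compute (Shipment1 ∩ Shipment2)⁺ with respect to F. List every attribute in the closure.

PDesc, WhID, WCity, ShipDate, Qty

Shipment1 ∩ Shipment2 = {PDesc, WhID, Qty}.
Qty → WhID, ShipDate applies, adding ShipDate
PDesc, Qty → WCity, ShipDate applies, adding WCity
Closure: {PDesc, WhID, WCity, ShipDate, Qty}.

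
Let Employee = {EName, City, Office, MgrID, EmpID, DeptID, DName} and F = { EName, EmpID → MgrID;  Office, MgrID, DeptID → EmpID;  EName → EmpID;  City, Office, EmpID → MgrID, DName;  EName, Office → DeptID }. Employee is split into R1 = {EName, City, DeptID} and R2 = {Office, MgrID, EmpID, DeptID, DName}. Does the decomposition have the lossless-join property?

Common attributes: R1 ∩ R2 = {DeptID}.
No dependency enlarges {DeptID}, so (DeptID)⁺ = {DeptID}.
The closure contains neither all of R1 = {EName, City, DeptID} nor all of R2 = {Office, MgrID, EmpID, DeptID, DName}, so the common attributes are not a superkey of either fragment. The join is lossy.

No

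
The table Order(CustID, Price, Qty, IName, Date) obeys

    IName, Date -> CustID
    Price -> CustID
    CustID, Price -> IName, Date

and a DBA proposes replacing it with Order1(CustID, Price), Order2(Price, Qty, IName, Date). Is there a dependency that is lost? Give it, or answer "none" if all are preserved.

Check IName, Date → CustID: no single fragment contains all of {CustID, IName, Date}, and the restricted closure of {IName, Date} across the fragments never reaches {CustID}.
Price → CustID is preserved.
CustID, Price → IName, Date is preserved.

IName, Date -> CustID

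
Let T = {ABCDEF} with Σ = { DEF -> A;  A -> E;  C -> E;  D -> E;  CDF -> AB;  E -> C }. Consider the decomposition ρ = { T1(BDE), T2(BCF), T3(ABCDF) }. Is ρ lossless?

Yes

Chase test. Columns are ABCDEF; row i has aⱼ where attribute j ∈ Ti, else bᵢⱼ.
Initial tableau (one row per fragment):
  row 1: b11 a2 b13 a4 a5 b16
  row 2: b21 a2 a3 b24 b25 a6
  row 3: a1 a2 a3 a4 b35 a6
Rows 2 and 3 agree on C; apply C→E and equate their E entries.
Rows 1 and 3 agree on D; apply D→E and equate their E entries.
Rows 1 and 2 agree on E; apply E→C and equate their C entries.
Row 3 is now all distinguished symbols — the join is lossless.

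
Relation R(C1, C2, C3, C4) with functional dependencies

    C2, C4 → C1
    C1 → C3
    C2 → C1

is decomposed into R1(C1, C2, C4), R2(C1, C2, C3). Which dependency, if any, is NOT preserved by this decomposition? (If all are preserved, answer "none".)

none

C2, C4 → C1 lies within R1.
C1 → C3 lies within R2.
C2 → C1 lies within R1.
Every dependency is enforceable on the fragments, so the decomposition is dependency-preserving.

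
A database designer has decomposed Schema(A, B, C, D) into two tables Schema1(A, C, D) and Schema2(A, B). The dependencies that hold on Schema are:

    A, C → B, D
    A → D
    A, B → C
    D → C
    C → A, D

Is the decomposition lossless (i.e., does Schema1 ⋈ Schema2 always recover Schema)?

Yes

Common attributes: Schema1 ∩ Schema2 = {A}.
Closure of {A}: A → D applies, adding D; D → C applies, adding C; A, C → B, D applies, adding B. So (A)⁺ = {A, B, C, D}.
This closure contains every attribute of Schema1, so Schema1 ∩ Schema2 → Schema1. The join is lossless.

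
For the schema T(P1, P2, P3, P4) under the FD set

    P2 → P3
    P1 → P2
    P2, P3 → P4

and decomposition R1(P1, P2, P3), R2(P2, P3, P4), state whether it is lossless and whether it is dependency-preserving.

Lossless test: (P2, P3)⁺ = {P2, P3, P4}, which contains all of one fragment — lossless.
Dependency preservation: every FD's attributes lie within a single fragment, so each can be enforced locally — preserved.

lossless and dependency-preserving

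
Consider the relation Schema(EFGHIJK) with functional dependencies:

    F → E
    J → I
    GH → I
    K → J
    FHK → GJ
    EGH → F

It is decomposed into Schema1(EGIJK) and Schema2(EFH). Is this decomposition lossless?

Common attributes: Schema1 ∩ Schema2 = {E}.
No dependency enlarges {E}, so (E)⁺ = {E}.
The closure contains neither all of Schema1 = {EGIJK} nor all of Schema2 = {EFH}, so the common attributes are not a superkey of either fragment. The join is lossy.

No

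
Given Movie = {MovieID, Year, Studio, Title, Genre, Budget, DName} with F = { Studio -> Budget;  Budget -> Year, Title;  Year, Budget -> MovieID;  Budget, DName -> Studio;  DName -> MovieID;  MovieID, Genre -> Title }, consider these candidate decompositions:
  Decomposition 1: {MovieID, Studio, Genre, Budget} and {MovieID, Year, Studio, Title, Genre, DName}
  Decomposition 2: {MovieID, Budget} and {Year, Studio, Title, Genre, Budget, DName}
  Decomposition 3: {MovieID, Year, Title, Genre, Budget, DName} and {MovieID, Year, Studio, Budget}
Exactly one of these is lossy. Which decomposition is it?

Decomposition 1: common = {MovieID, Studio, Genre}, closure = {MovieID, Year, Studio, Title, Genre, Budget} → lossless.
Decomposition 2: common = {Budget}, closure = {MovieID, Year, Title, Budget} → lossless.
Decomposition 3: common = {MovieID, Year, Budget}, closure = {MovieID, Year, Title, Budget} → lossy.

Decomposition 3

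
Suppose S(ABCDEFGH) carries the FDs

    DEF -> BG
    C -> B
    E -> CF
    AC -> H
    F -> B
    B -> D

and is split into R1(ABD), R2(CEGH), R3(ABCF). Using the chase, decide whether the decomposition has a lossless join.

Chase test. Columns are ABCDEFGH; row i has aⱼ where attribute j ∈ Ri, else bᵢⱼ.
Initial tableau (one row per fragment):
  row 1: a1 a2 b13 a4 b15 b16 b17 b18
  row 2: b21 b22 a3 b24 a5 b26 a7 a8
  row 3: a1 a2 a3 b34 b35 a6 b37 b38
Rows 2 and 3 agree on C; apply C→B and equate their B entries.
Rows 1 and 2 agree on B; apply B→D and equate their D entries.
Rows 1 and 3 agree on B; apply B→D and equate their D entries.
No row becomes fully distinguished — the join is lossy.

No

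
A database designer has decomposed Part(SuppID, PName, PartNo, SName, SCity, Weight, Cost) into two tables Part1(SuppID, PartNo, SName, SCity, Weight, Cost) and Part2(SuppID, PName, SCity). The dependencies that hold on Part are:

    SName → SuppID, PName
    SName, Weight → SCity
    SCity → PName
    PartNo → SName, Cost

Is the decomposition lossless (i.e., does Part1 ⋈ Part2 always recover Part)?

Common attributes: Part1 ∩ Part2 = {SuppID, SCity}.
Closure of {SuppID, SCity}: SCity → PName applies, adding PName. So (SuppID, SCity)⁺ = {SuppID, PName, SCity}.
This closure contains every attribute of Part2, so Part1 ∩ Part2 → Part2. The join is lossless.

Yes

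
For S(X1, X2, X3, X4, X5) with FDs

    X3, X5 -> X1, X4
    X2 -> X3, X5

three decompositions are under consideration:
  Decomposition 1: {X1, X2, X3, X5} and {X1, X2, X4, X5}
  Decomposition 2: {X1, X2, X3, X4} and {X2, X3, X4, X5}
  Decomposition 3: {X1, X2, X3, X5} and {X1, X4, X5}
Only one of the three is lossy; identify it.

Decomposition 1: common = {X1, X2, X5}, closure = {X1, X2, X3, X4, X5} → lossless.
Decomposition 2: common = {X2, X3, X4}, closure = {X1, X2, X3, X4, X5} → lossless.
Decomposition 3: common = {X1, X5}, closure = {X1, X5} → lossy.

Decomposition 3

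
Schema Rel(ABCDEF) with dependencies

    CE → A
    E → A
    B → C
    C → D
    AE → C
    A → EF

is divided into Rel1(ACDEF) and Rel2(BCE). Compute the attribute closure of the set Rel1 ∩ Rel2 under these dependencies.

ACDEF

Rel1 ∩ Rel2 = {CE}.
CE → A applies, adding A
C → D applies, adding D
A → EF applies, adding F
Closure: {ACDEF}.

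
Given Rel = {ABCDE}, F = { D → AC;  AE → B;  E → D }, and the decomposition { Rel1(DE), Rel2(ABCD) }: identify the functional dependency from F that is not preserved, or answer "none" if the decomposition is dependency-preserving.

AE → B

Check AE → B: no single fragment contains all of {ABE}, and the restricted closure of {AE} across the fragments never reaches {B}.
D → AC is preserved.
E → D is preserved.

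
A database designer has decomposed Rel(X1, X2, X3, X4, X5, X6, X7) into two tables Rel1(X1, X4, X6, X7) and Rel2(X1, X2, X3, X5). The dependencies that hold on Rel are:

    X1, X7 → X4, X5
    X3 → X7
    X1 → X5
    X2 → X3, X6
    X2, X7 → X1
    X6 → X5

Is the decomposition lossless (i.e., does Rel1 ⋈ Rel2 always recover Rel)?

No

Common attributes: Rel1 ∩ Rel2 = {X1}.
Closure of {X1}: X1 → X5 applies, adding X5. So (X1)⁺ = {X1, X5}.
The closure contains neither all of Rel1 = {X1, X4, X6, X7} nor all of Rel2 = {X1, X2, X3, X5}, so the common attributes are not a superkey of either fragment. The join is lossy.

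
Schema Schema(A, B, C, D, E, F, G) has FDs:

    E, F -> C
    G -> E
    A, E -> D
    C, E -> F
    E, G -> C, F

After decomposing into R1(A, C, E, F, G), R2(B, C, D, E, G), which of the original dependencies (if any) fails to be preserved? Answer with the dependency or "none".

A, E -> D

Check A, E → D: no single fragment contains all of {A, D, E}, and the restricted closure of {A, E} across the fragments never reaches {D}.
E, F → C is preserved.
G → E is preserved.
C, E → F is preserved.
E, G → C, F is preserved.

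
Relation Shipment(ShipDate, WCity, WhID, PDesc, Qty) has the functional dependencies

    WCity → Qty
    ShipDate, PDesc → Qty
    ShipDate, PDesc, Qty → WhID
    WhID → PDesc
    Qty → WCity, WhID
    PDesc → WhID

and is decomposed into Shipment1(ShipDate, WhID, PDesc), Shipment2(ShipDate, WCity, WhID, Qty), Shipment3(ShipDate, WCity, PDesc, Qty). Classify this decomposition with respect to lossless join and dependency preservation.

Lossless test (chase): Rows 1 and 3 agree on ShipDate, PDesc; apply ShipDate, PDesc→Qty and equate their Qty entries. Rows 1 and 3 agree on ShipDate, PDesc, Qty; apply ShipDate, PDesc, Qty→WhID and equate their WhID entries. Rows 1 and 2 agree on WhID; apply WhID→PDesc and equate their PDesc entries. Rows 1 and 2 agree on Qty; apply Qty→WCity, WhID and equate their WCity, WhID entries. Row 1 is now all distinguished symbols — the join is lossless.
Dependency preservation: ShipDate, PDesc, Qty → WhID is not contained in any single fragment, but the restricted closure of its left-hand side across the fragments still reaches the right-hand side; the remaining FDs each lie inside some fragment. All dependencies are preserved.

lossless and dependency-preserving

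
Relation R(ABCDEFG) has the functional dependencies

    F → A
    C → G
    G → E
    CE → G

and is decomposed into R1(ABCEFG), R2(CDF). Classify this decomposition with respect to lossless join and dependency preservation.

Lossless test: (CF)⁺ = {ACEFG}, which is a superkey of neither fragment — lossy.
Dependency preservation: every FD's attributes lie within a single fragment, so each can be enforced locally — preserved.

lossy but dependency-preserving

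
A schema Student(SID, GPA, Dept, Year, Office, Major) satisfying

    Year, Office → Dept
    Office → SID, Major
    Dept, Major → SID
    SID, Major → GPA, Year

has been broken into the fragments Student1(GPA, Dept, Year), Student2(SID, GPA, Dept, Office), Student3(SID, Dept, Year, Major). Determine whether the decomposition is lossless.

Chase test. Columns are SID, GPA, Dept, Year, Office, Major; row i has aⱼ where attribute j ∈ Studenti, else bᵢⱼ.
Initial tableau (one row per fragment):
  row 1: b11 a2 a3 a4 b15 b16
  row 2: a1 a2 a3 b24 a5 b26
  row 3: a1 b32 a3 a4 b35 a6
No row becomes fully distinguished — the join is lossy.

No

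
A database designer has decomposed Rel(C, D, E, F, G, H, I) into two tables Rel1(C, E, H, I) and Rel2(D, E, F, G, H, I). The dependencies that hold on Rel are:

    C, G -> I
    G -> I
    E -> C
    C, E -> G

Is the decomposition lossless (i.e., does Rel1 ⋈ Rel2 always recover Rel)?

Yes

Common attributes: Rel1 ∩ Rel2 = {E, H, I}.
Closure of {E, H, I}: E → C applies, adding C; C, E → G applies, adding G. So (E, H, I)⁺ = {C, E, G, H, I}.
This closure contains every attribute of Rel1, so Rel1 ∩ Rel2 → Rel1. The join is lossless.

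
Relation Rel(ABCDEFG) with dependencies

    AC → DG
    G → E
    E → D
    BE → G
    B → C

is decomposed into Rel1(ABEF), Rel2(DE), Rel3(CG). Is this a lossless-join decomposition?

Chase test. Columns are ABCDEFG; row i has aⱼ where attribute j ∈ Reli, else bᵢⱼ.
Initial tableau (one row per fragment):
  row 1: a1 a2 b13 b14 a5 a6 b17
  row 2: b21 b22 b23 a4 a5 b26 b27
  row 3: b31 b32 a3 b34 b35 b36 a7
Rows 1 and 2 agree on E; apply E→D and equate their D entries.
No row becomes fully distinguished — the join is lossy.

No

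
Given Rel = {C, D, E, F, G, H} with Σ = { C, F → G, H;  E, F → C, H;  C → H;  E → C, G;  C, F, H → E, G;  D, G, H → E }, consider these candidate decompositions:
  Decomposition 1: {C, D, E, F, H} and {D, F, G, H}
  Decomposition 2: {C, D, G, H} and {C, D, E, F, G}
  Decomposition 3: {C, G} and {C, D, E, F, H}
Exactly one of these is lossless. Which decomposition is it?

Decomposition 1: common = {D, F, H}, closure = {D, F, H} → lossy.
Decomposition 2: common = {C, D, G}, closure = {C, D, E, G, H} → lossless.
Decomposition 3: common = {C}, closure = {C, H} → lossy.

Decomposition 2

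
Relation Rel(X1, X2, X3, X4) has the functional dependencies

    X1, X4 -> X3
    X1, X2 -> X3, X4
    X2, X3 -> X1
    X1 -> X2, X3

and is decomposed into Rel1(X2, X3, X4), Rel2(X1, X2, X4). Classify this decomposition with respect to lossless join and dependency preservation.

lossy and not dependency-preserving

Lossless test: (X2, X4)⁺ = {X2, X4}, which is a superkey of neither fragment — lossy.
Dependency preservation: the restricted closure of {X1, X4} across the fragments never reaches {X3}, so X1, X4 → X3 cannot be enforced without a join — not preserved.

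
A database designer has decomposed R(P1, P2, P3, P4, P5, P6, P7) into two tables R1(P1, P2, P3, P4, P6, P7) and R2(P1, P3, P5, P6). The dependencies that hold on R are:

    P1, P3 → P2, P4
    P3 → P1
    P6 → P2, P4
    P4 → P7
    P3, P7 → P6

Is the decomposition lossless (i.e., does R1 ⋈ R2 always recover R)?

Common attributes: R1 ∩ R2 = {P1, P3, P6}.
Closure of {P1, P3, P6}: P1, P3 → P2, P4 applies, adding P2, P4; P4 → P7 applies, adding P7. So (P1, P3, P6)⁺ = {P1, P2, P3, P4, P6, P7}.
This closure contains every attribute of R1, so R1 ∩ R2 → R1. The join is lossless.

Yes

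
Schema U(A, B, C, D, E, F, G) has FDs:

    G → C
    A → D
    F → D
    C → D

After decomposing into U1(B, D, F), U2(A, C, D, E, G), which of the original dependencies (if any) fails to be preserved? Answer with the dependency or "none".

none

G → C lies within U2.
A → D lies within U2.
F → D lies within U1.
C → D lies within U2.
Every dependency is enforceable on the fragments, so the decomposition is dependency-preserving.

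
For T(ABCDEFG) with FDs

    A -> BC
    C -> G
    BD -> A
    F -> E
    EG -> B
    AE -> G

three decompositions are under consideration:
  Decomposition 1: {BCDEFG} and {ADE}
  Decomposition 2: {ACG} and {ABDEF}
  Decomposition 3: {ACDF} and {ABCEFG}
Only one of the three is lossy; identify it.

Decomposition 1

Decomposition 1: common = {DE}, closure = {DE} → lossy.
Decomposition 2: common = {A}, closure = {ABCG} → lossless.
Decomposition 3: common = {ACF}, closure = {ABCEFG} → lossless.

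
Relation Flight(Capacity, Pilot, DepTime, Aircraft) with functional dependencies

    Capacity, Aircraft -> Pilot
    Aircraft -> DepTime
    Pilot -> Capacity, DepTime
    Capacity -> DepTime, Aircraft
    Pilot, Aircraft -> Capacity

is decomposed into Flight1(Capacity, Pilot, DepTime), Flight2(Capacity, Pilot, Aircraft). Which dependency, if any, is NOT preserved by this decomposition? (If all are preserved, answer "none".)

Check Aircraft → DepTime: no single fragment contains all of {DepTime, Aircraft}, and the restricted closure of {Aircraft} across the fragments never reaches {DepTime}.
Capacity, Aircraft → Pilot is preserved.
Pilot → Capacity, DepTime is preserved.
Capacity → DepTime, Aircraft is preserved.
Pilot, Aircraft → Capacity is preserved.

Aircraft -> DepTime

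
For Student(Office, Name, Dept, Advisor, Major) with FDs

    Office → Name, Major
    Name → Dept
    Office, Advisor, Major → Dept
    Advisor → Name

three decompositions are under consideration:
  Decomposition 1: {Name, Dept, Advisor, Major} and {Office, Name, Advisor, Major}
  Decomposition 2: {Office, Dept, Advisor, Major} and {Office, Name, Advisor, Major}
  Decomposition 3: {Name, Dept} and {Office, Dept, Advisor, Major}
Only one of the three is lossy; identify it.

Decomposition 1: common = {Name, Advisor, Major}, closure = {Name, Dept, Advisor, Major} → lossless.
Decomposition 2: common = {Office, Advisor, Major}, closure = {Office, Name, Dept, Advisor, Major} → lossless.
Decomposition 3: common = {Dept}, closure = {Dept} → lossy.

Decomposition 3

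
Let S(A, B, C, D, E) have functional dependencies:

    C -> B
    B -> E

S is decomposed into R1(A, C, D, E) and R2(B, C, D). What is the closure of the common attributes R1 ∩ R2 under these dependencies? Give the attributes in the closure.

R1 ∩ R2 = {C, D}.
C → B applies, adding B
B → E applies, adding E
Closure: {B, C, D, E}.

B, C, D, E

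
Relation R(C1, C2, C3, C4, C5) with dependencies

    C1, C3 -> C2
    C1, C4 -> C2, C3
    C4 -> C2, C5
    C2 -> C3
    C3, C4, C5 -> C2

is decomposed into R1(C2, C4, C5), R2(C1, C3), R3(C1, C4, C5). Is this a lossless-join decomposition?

No

Chase test. Columns are C1, C2, C3, C4, C5; row i has aⱼ where attribute j ∈ Ri, else bᵢⱼ.
Initial tableau (one row per fragment):
  row 1: b11 a2 b13 a4 a5
  row 2: a1 b22 a3 b24 b25
  row 3: a1 b32 b33 a4 a5
Rows 1 and 3 agree on C4; apply C4→C2, C5 and equate their C2, C5 entries.
Rows 1 and 3 agree on C2; apply C2→C3 and equate their C3 entries.
No row becomes fully distinguished — the join is lossy.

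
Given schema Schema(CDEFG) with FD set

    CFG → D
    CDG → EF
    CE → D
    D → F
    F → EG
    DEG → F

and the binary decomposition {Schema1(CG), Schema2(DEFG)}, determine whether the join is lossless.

Common attributes: Schema1 ∩ Schema2 = {G}.
No dependency enlarges {G}, so (G)⁺ = {G}.
The closure contains neither all of Schema1 = {CG} nor all of Schema2 = {DEFG}, so the common attributes are not a superkey of either fragment. The join is lossy.

No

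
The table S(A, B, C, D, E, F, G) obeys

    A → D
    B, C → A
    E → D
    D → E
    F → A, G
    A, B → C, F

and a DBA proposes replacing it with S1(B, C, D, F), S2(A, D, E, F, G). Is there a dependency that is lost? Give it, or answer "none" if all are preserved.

A, B → C, F

Check A, B → C, F: no single fragment contains all of {A, B, C, F}, and the restricted closure of {A, B} across the fragments never reaches {C, F}.
A → D is preserved.
B, C → A is preserved.
E → D is preserved.
D → E is preserved.
F → A, G is preserved.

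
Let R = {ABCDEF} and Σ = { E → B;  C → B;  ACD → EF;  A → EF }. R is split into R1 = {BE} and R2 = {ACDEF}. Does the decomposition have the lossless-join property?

Common attributes: R1 ∩ R2 = {E}.
Closure of {E}: E → B applies, adding B. So (E)⁺ = {BE}.
This closure contains every attribute of R1, so R1 ∩ R2 → R1. The join is lossless.

Yes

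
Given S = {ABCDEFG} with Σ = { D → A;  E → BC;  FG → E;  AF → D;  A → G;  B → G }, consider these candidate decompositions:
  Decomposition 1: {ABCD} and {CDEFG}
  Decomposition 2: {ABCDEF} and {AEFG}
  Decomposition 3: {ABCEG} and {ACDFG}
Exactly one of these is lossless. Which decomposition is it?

Decomposition 2

Decomposition 1: common = {CD}, closure = {ACDG} → lossy.
Decomposition 2: common = {AEF}, closure = {ABCDEFG} → lossless.
Decomposition 3: common = {ACG}, closure = {ACG} → lossy.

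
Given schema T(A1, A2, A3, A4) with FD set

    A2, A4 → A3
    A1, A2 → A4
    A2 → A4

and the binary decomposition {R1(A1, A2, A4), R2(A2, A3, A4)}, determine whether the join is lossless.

Common attributes: R1 ∩ R2 = {A2, A4}.
Closure of {A2, A4}: A2, A4 → A3 applies, adding A3. So (A2, A4)⁺ = {A2, A3, A4}.
This closure contains every attribute of R2, so R1 ∩ R2 → R2. The join is lossless.

Yes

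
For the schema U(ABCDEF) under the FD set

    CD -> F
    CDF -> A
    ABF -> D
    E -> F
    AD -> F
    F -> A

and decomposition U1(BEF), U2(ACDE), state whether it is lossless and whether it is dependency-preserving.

Lossless test: (E)⁺ = {AEF}, which is a superkey of neither fragment — lossy.
Dependency preservation: the restricted closure of {CD} across the fragments never reaches {F}, so CD → F cannot be enforced without a join — not preserved.

lossy and not dependency-preserving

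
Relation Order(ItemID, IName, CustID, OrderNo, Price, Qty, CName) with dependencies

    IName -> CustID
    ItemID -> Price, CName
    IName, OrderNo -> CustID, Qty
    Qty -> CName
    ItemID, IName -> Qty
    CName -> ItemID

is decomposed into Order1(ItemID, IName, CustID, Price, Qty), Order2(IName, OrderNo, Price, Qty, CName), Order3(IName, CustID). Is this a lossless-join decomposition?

Chase test. Columns are ItemID, IName, CustID, OrderNo, Price, Qty, CName; row i has aⱼ where attribute j ∈ Orderi, else bᵢⱼ.
Initial tableau (one row per fragment):
  row 1: a1 a2 a3 b14 a5 a6 b17
  row 2: b21 a2 b23 a4 a5 a6 a7
  row 3: b31 a2 a3 b34 b35 b36 b37
Rows 1 and 2 agree on IName; apply IName→CustID and equate their CustID entries.
Rows 1 and 2 agree on Qty; apply Qty→CName and equate their CName entries.
Rows 1 and 2 agree on CName; apply CName→ItemID and equate their ItemID entries.
Row 2 is now all distinguished symbols — the join is lossless.

Yes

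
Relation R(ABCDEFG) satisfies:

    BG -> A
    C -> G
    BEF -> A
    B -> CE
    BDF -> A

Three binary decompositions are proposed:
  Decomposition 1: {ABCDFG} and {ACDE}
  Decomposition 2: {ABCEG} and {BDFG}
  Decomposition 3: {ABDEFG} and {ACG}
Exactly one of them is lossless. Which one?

Decomposition 1: common = {ACD}, closure = {ACDG} → lossy.
Decomposition 2: common = {BG}, closure = {ABCEG} → lossless.
Decomposition 3: common = {AG}, closure = {AG} → lossy.

Decomposition 2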